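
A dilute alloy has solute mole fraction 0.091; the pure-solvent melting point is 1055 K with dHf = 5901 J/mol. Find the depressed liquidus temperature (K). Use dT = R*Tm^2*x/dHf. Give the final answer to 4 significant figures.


dT = R*Tm^2*x / dHf
dT = 8.314 * 1055^2 * 0.091 / 5901
dT = 142.702 K
T_new = 1055 - 142.702 = 912.3 K


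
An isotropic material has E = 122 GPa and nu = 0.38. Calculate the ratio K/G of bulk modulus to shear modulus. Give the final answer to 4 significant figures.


G = E / (2*(1+nu))
G = 122 / (2*(1+0.38)) = 44.2029 GPa
K = E / (3*(1-2*nu))
K = 122 / (3*(1-2*0.38)) = 169.444 GPa
K/G = 169.444 / 44.2029 = 3.833


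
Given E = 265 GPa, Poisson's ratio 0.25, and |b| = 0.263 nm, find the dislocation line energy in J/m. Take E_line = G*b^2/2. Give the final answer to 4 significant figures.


Step 1: G = E / (2*(1+nu))
G = 265 / (2*(1+0.25)) = 106 GPa = 1.06e+11 Pa
Step 2: E_line = G*b^2/2
b = 0.263 nm = 2.63e-10 m
E_line = 0.5 * 1.06e+11 * (2.63e-10)^2 = 3.666e-09 J/m


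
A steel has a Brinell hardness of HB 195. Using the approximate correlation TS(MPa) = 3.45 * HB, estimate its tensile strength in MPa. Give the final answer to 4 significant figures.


TS (MPa) = 3.45 * HB
TS = 3.45 * 195
TS = 672.8 MPa


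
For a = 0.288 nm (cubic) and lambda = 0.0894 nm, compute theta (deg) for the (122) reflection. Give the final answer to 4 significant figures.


d = a / sqrt(h^2+k^2+l^2)
d = 0.288 / sqrt(9) = 0.096 nm
lambda = 2*d*sin(theta)  =>  sin(theta) = lambda / (2*d)
sin(theta) = 0.0894 / (2 * 0.096) = 0.465625
theta = 27.75 deg


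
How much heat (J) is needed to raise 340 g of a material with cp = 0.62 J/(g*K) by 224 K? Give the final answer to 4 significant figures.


Q = m * cp * dT
Q = 340 * 0.62 * 224
Q = 47220 J


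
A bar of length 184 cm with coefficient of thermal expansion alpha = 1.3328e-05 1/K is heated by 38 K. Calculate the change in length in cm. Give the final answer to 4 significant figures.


dL = L0 * alpha * dT
dL = 184 * 1.3328e-05 * 38
dL = 0.09319 cm


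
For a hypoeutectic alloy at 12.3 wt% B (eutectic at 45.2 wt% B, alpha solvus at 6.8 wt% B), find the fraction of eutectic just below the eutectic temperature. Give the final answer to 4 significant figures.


f_primary = (C_e - C0) / (C_e - C_alpha_max)
f_primary = (45.2 - 12.3) / (45.2 - 6.8)
f_primary = 0.856771
f_eutectic = 1 - 0.856771 = 0.1432


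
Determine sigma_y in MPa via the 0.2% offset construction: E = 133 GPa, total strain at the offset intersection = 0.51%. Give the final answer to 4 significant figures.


Offset strain = 0.002
Elastic strain at yield = total_strain - offset = 5.1e-03 - 0.002 = 3.1e-03
sigma_y = E * elastic_strain = 133000 * 3.1e-03
sigma_y = 412.3 MPa


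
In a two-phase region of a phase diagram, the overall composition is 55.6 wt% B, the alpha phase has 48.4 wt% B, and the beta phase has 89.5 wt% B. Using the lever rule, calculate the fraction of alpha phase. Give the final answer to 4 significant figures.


f_alpha = (C_beta - C0) / (C_beta - C_alpha)
f_alpha = (89.5 - 55.6) / (89.5 - 48.4)
f_alpha = 0.8248


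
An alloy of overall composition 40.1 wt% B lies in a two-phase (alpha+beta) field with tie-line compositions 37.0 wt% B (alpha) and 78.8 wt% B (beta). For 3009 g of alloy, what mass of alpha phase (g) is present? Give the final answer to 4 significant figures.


f_alpha = (C_beta - C0) / (C_beta - C_alpha)
f_alpha = (78.8 - 40.1) / (78.8 - 37.0) = 0.925837
m_alpha = f_alpha * m_total = 0.925837 * 3009 = 2786 g


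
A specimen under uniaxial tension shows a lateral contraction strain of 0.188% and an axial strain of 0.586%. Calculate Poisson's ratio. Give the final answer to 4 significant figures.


nu = -epsilon_lat / epsilon_axial
Lateral strain is contraction (negative), so using magnitudes:
nu = 0.188 / 0.586
nu = 0.3208


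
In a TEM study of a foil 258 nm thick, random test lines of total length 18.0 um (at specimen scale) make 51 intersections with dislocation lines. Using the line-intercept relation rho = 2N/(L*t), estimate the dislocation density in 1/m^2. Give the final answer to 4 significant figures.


rho = 2N / (L * t)
L = 18.0 um = 1.8e-05 m, t = 258 nm = 2.58e-07 m
rho = 2 * 51 / (1.8e-05 * 2.58e-07)
rho = 2.196e+13 1/m^2


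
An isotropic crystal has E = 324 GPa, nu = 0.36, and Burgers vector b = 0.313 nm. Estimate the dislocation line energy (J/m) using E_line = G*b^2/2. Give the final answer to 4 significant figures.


Step 1: G = E / (2*(1+nu))
G = 324 / (2*(1+0.36)) = 119.118 GPa = 1.19118e+11 Pa
Step 2: E_line = G*b^2/2
b = 0.313 nm = 3.13e-10 m
E_line = 0.5 * 1.19118e+11 * (3.13e-10)^2 = 5.835e-09 J/m


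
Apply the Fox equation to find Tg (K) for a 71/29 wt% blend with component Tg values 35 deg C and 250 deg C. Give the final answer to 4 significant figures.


1/Tg = w1/Tg1 + w2/Tg2 (in Kelvin)
Tg1 = 308.15 K, Tg2 = 523.15 K
1/Tg = 0.71/308.15 + 0.29/523.15
Tg = 349.8 K


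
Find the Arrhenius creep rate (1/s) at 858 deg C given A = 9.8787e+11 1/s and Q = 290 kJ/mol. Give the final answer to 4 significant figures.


rate = A * exp(-Q / (R*T))
T = 858 + 273.15 = 1131.15 K
rate = 9.8787e+11 * exp(-290e3 / (8.314 * 1131.15))
rate = 0.04004 1/s


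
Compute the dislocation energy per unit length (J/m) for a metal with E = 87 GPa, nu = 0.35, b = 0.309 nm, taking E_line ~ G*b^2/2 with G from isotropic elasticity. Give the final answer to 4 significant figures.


Step 1: G = E / (2*(1+nu))
G = 87 / (2*(1+0.35)) = 32.2222 GPa = 3.22222e+10 Pa
Step 2: E_line = G*b^2/2
b = 0.309 nm = 3.09e-10 m
E_line = 0.5 * 3.22222e+10 * (3.09e-10)^2 = 1.538e-09 J/m


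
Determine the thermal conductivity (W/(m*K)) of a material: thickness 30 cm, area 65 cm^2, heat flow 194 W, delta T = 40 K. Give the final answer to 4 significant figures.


k = Q*L / (A*dT)
L = 0.3 m, A = 6.5e-03 m^2
k = 194 * 0.3 / (6.5e-03 * 40)
k = 223.8 W/(m*K)


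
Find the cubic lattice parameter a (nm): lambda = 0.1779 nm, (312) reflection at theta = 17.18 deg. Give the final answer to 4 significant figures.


d = lambda / (2*sin(theta))
d = 0.1779 / (2*sin(17.18 deg))
d = 0.301143 nm
a = d * sqrt(h^2+k^2+l^2) = 0.301143 * sqrt(14)
a = 1.127 nm


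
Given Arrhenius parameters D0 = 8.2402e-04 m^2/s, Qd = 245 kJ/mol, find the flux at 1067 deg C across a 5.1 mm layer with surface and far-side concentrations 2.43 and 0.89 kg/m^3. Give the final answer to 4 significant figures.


Step 1: D = D0 * exp(-Qd/(R*T))
T = 1067 + 273.15 = 1340.15 K
D = 8.2402e-04 * exp(-245e3 / (8.314 * 1340.15)) = 2.32433e-13 m^2/s
Step 2: J = D * (C1 - C2) / dx
J = 2.32433e-13 * (2.43 - 0.89) / 5.1e-03
J = 7.019e-11 kg/(m^2*s)


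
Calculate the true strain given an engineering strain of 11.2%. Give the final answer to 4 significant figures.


epsilon_true = ln(1 + epsilon_eng)
epsilon_true = ln(1 + 0.112)
epsilon_true = 0.1062


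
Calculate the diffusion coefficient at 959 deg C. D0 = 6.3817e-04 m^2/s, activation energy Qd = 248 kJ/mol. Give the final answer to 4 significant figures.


D = D0 * exp(-Qd / (R*T))
T = 1232.15 K
D = 6.3817e-04 * exp(-248e3 / (8.314 * 1232.15))
D = 1.955e-14 m^2/s


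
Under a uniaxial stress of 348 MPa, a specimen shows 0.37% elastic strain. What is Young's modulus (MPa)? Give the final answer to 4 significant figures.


E = sigma / epsilon
epsilon = 0.37% = 3.7e-03
E = 348 / 3.7e-03
E = 94050 MPa


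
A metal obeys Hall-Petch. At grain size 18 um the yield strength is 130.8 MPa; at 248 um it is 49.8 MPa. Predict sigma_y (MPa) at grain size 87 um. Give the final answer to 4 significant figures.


sigma_y = sigma0 + k / sqrt(d)
1/sqrt(d1) = 1/sqrt(1.8e-05) = 235.702;  1/sqrt(d2) = 63.5001
k = (sigma1 - sigma2) / (1/sqrt(d1) - 1/sqrt(d2)) = (130.8 - 49.8) / (235.702 - 63.5001) = 0.470377 MPa*m^0.5
sigma0 = sigma1 - k/sqrt(d1) = 130.8 - 0.470377*235.702 = 19.931 MPa
sigma_y(d3) = 19.931 + 0.470377 / sqrt(8.7e-05) = 70.36 MPa


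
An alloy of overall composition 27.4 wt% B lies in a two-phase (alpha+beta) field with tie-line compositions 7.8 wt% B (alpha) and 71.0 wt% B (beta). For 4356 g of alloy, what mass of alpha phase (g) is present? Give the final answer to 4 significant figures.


f_alpha = (C_beta - C0) / (C_beta - C_alpha)
f_alpha = (71.0 - 27.4) / (71.0 - 7.8) = 0.689873
m_alpha = f_alpha * m_total = 0.689873 * 4356 = 3005 g


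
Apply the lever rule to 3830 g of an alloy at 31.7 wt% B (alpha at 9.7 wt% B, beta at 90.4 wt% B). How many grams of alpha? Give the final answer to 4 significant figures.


f_alpha = (C_beta - C0) / (C_beta - C_alpha)
f_alpha = (90.4 - 31.7) / (90.4 - 9.7) = 0.727385
m_alpha = f_alpha * m_total = 0.727385 * 3830 = 2786 g


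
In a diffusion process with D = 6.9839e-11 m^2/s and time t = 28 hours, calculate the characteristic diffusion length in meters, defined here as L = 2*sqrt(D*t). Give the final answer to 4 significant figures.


t = 28 hr = 100800 s
Diffusion length = 2*sqrt(D*t)
= 2*sqrt(6.9839e-11 * 100800)
= 5.307e-03 m


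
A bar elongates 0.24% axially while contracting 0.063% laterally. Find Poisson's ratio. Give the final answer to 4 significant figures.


nu = -epsilon_lat / epsilon_axial
Lateral strain is contraction (negative), so using magnitudes:
nu = 0.063 / 0.24
nu = 0.2625


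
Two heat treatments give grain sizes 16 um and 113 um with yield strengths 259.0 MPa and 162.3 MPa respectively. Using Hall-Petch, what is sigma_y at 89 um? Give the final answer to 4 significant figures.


sigma_y = sigma0 + k / sqrt(d)
1/sqrt(d1) = 1/sqrt(1.6e-05) = 250;  1/sqrt(d2) = 94.0721
k = (sigma1 - sigma2) / (1/sqrt(d1) - 1/sqrt(d2)) = (259.0 - 162.3) / (250 - 94.0721) = 0.620158 MPa*m^0.5
sigma0 = sigma1 - k/sqrt(d1) = 259.0 - 0.620158*250 = 103.96 MPa
sigma_y(d3) = 103.96 + 0.620158 / sqrt(8.9e-05) = 169.7 MPa


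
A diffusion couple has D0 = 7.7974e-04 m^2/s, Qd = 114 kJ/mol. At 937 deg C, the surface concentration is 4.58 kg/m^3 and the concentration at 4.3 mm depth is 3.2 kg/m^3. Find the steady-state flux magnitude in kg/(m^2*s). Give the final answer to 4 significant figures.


Step 1: D = D0 * exp(-Qd/(R*T))
T = 937 + 273.15 = 1210.15 K
D = 7.7974e-04 * exp(-114e3 / (8.314 * 1210.15)) = 9.35625e-09 m^2/s
Step 2: J = D * (C1 - C2) / dx
J = 9.35625e-09 * (4.58 - 3.2) / 4.3e-03
J = 3.003e-06 kg/(m^2*s)


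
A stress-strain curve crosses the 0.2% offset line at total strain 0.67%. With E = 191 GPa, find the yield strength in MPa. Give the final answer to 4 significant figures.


Offset strain = 0.002
Elastic strain at yield = total_strain - offset = 6.7e-03 - 0.002 = 4.7e-03
sigma_y = E * elastic_strain = 191000 * 4.7e-03
sigma_y = 897.7 MPa


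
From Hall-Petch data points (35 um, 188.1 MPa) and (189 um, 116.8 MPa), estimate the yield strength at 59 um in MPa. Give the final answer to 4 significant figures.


sigma_y = sigma0 + k / sqrt(d)
1/sqrt(d1) = 1/sqrt(3.5e-05) = 169.031;  1/sqrt(d2) = 72.7393
k = (sigma1 - sigma2) / (1/sqrt(d1) - 1/sqrt(d2)) = (188.1 - 116.8) / (169.031 - 72.7393) = 0.74046 MPa*m^0.5
sigma0 = sigma1 - k/sqrt(d1) = 188.1 - 0.74046*169.031 = 62.9395 MPa
sigma_y(d3) = 62.9395 + 0.74046 / sqrt(5.9e-05) = 159.3 MPa


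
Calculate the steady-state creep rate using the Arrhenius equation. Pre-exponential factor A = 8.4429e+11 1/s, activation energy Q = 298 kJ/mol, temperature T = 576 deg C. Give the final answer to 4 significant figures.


rate = A * exp(-Q / (R*T))
T = 576 + 273.15 = 849.15 K
rate = 8.4429e+11 * exp(-298e3 / (8.314 * 849.15))
rate = 3.932e-07 1/s


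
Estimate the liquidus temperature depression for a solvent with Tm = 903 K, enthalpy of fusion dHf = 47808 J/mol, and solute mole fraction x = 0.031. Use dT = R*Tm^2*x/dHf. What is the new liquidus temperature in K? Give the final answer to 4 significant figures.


dT = R*Tm^2*x / dHf
dT = 8.314 * 903^2 * 0.031 / 47808
dT = 4.39589 K
T_new = 903 - 4.39589 = 898.6 K


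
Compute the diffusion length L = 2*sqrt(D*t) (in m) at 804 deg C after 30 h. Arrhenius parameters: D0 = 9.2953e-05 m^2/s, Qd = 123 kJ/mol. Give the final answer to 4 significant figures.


Step 1: D = D0 * exp(-Qd/(R*T))
T = 1077.15 K
D = 9.2953e-05 * exp(-123e3 / (8.314 * 1077.15)) = 1.00777e-10 m^2/s
Step 2: L = 2*sqrt(D*t)
t = 30 h = 108000 s
L = 2*sqrt(1.00777e-10 * 108000) = 6.598e-03 m


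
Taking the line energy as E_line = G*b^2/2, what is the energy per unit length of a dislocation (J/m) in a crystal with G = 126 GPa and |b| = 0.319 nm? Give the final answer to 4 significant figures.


E = G*b^2/2
b = 0.319 nm = 3.19e-10 m
G = 126 GPa = 1.26e+11 Pa
E = 0.5 * 1.26e+11 * (3.19e-10)^2
E = 6.411e-09 J/m


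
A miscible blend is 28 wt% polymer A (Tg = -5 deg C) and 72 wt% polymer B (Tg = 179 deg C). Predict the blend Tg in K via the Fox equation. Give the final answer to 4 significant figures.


1/Tg = w1/Tg1 + w2/Tg2 (in Kelvin)
Tg1 = 268.15 K, Tg2 = 452.15 K
1/Tg = 0.28/268.15 + 0.72/452.15
Tg = 379.3 K


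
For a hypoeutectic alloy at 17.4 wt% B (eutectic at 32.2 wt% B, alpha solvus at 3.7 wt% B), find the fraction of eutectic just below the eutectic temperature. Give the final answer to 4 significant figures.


f_primary = (C_e - C0) / (C_e - C_alpha_max)
f_primary = (32.2 - 17.4) / (32.2 - 3.7)
f_primary = 0.519298
f_eutectic = 1 - 0.519298 = 0.4807


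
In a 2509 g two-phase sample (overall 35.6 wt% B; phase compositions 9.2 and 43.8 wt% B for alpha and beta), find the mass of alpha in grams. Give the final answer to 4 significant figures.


f_alpha = (C_beta - C0) / (C_beta - C_alpha)
f_alpha = (43.8 - 35.6) / (43.8 - 9.2) = 0.236994
m_alpha = f_alpha * m_total = 0.236994 * 2509 = 594.6 g


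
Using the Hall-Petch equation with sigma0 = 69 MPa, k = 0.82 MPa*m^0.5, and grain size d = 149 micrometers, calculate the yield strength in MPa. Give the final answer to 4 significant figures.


sigma_y = sigma0 + k / sqrt(d)
d = 149 um = 1.49e-04 m
sigma_y = 69 + 0.82 / sqrt(1.49e-04)
sigma_y = 136.2 MPa


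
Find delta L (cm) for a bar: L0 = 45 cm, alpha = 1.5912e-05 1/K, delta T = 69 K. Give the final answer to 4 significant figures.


dL = L0 * alpha * dT
dL = 45 * 1.5912e-05 * 69
dL = 0.04941 cm


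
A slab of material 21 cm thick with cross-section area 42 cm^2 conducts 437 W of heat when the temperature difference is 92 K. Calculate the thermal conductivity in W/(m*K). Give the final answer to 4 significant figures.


k = Q*L / (A*dT)
L = 0.21 m, A = 4.2e-03 m^2
k = 437 * 0.21 / (4.2e-03 * 92)
k = 237.5 W/(m*K)


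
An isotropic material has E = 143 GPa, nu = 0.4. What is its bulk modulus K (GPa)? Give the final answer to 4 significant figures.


K = E / (3*(1-2*nu))
K = 143 / (3*(1-2*0.4))
K = 238.3 GPa


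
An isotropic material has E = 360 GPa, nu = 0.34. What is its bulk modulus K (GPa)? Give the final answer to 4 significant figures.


K = E / (3*(1-2*nu))
K = 360 / (3*(1-2*0.34))
K = 375 GPa


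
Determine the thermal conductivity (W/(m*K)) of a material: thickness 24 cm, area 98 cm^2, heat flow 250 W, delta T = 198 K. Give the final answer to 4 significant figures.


k = Q*L / (A*dT)
L = 0.24 m, A = 9.8e-03 m^2
k = 250 * 0.24 / (9.8e-03 * 198)
k = 30.92 W/(m*K)


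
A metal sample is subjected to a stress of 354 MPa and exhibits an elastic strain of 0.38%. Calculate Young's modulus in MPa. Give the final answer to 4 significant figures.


E = sigma / epsilon
epsilon = 0.38% = 3.8e-03
E = 354 / 3.8e-03
E = 93160 MPa


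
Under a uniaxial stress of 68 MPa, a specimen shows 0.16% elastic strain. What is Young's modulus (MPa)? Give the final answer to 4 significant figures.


E = sigma / epsilon
epsilon = 0.16% = 1.6e-03
E = 68 / 1.6e-03
E = 42500 MPa


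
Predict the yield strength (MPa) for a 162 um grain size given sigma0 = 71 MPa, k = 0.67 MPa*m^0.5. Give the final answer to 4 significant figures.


sigma_y = sigma0 + k / sqrt(d)
d = 162 um = 1.62e-04 m
sigma_y = 71 + 0.67 / sqrt(1.62e-04)
sigma_y = 123.6 MPa


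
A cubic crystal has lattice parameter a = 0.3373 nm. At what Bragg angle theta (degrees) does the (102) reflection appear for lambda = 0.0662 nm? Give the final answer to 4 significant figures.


d = a / sqrt(h^2+k^2+l^2)
d = 0.3373 / sqrt(5) = 0.150845 nm
lambda = 2*d*sin(theta)  =>  sin(theta) = lambda / (2*d)
sin(theta) = 0.0662 / (2 * 0.150845) = 0.21943
theta = 12.68 deg


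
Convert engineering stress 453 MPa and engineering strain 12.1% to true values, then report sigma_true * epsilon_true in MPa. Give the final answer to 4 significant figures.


sigma_true = sigma_eng * (1 + epsilon_eng)
sigma_true = 453 * (1 + 0.121) = 507.813 MPa
epsilon_true = ln(1 + epsilon_eng)
epsilon_true = ln(1 + 0.121) = 0.114221
sigma_true * epsilon_true = 507.813 * 0.114221 = 58 MPa


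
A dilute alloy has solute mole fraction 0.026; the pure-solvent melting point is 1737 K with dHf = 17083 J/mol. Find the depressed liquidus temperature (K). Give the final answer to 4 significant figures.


dT = R*Tm^2*x / dHf
dT = 8.314 * 1737^2 * 0.026 / 17083
dT = 38.1785 K
T_new = 1737 - 38.1785 = 1699 K


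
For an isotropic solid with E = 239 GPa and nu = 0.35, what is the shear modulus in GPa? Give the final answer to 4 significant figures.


G = E / (2*(1+nu))
G = 239 / (2*(1+0.35))
G = 88.52 GPa


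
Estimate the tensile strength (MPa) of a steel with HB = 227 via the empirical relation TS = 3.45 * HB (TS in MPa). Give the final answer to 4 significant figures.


TS (MPa) = 3.45 * HB
TS = 3.45 * 227
TS = 783.2 MPa


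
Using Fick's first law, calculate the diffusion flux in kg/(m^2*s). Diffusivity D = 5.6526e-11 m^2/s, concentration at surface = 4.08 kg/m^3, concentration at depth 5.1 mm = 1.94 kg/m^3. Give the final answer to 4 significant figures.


J = -D * (dC/dx) = D * (C1 - C2) / dx
J = 5.6526e-11 * (4.08 - 1.94) / 5.1e-03
J = 2.372e-08 kg/(m^2*s)


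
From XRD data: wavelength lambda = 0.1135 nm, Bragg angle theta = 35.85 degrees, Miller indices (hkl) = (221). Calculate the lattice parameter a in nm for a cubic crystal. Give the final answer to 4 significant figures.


d = lambda / (2*sin(theta))
d = 0.1135 / (2*sin(35.85 deg))
d = 0.0968984 nm
a = d * sqrt(h^2+k^2+l^2) = 0.0968984 * sqrt(9)
a = 0.2907 nm


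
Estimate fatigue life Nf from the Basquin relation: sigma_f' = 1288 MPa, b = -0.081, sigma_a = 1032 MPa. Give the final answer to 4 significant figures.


sigma_a = sigma_f' * (2*Nf)^b
2*Nf = (sigma_a / sigma_f')^(1/b)
2*Nf = (1032 / 1288)^(1/-0.081)
2*Nf = 15.4206
Nf = 7.71 cycles


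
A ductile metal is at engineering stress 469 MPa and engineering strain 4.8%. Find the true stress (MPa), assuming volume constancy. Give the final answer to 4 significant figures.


sigma_true = sigma_eng * (1 + epsilon_eng)
sigma_true = 469 * (1 + 0.048)
sigma_true = 491.5 MPa


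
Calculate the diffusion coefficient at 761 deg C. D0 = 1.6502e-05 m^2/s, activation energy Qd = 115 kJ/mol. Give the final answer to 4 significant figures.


D = D0 * exp(-Qd / (R*T))
T = 1034.15 K
D = 1.6502e-05 * exp(-115e3 / (8.314 * 1034.15))
D = 2.563e-11 m^2/s


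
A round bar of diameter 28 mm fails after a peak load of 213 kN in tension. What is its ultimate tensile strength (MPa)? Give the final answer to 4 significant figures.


A0 = pi*(d/2)^2 = pi*(28/2)^2 = 615.752 mm^2
UTS = F_max / A0 = 213*1000 / 615.752
UTS = 345.9 MPa


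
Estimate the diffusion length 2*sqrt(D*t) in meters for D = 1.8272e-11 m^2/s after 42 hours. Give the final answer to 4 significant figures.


t = 42 hr = 151200 s
Diffusion length = 2*sqrt(D*t)
= 2*sqrt(1.8272e-11 * 151200)
= 3.324e-03 m


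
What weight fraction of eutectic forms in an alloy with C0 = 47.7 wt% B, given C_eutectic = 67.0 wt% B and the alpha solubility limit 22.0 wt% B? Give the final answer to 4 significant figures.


f_primary = (C_e - C0) / (C_e - C_alpha_max)
f_primary = (67.0 - 47.7) / (67.0 - 22.0)
f_primary = 0.428889
f_eutectic = 1 - 0.428889 = 0.5711


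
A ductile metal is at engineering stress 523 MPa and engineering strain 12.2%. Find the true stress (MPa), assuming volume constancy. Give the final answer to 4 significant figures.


sigma_true = sigma_eng * (1 + epsilon_eng)
sigma_true = 523 * (1 + 0.122)
sigma_true = 586.8 MPa


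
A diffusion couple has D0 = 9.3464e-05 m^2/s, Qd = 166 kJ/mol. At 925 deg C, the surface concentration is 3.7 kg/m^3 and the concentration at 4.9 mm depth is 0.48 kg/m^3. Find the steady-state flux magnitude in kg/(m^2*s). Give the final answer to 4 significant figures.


Step 1: D = D0 * exp(-Qd/(R*T))
T = 925 + 273.15 = 1198.15 K
D = 9.3464e-05 * exp(-166e3 / (8.314 * 1198.15)) = 5.41295e-12 m^2/s
Step 2: J = D * (C1 - C2) / dx
J = 5.41295e-12 * (3.7 - 0.48) / 4.9e-03
J = 3.557e-09 kg/(m^2*s)


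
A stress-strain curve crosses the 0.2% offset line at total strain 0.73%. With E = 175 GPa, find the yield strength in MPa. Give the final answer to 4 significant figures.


Offset strain = 0.002
Elastic strain at yield = total_strain - offset = 7.3e-03 - 0.002 = 5.3e-03
sigma_y = E * elastic_strain = 175000 * 5.3e-03
sigma_y = 927.5 MPa


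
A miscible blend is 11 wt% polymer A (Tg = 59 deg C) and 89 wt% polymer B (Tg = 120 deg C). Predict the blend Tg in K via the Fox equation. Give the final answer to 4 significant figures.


1/Tg = w1/Tg1 + w2/Tg2 (in Kelvin)
Tg1 = 332.15 K, Tg2 = 393.15 K
1/Tg = 0.11/332.15 + 0.89/393.15
Tg = 385.4 K


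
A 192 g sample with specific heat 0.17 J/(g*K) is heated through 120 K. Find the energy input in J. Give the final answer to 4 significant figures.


Q = m * cp * dT
Q = 192 * 0.17 * 120
Q = 3917 J


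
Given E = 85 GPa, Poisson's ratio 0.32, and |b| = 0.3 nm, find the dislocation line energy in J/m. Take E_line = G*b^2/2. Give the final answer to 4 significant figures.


Step 1: G = E / (2*(1+nu))
G = 85 / (2*(1+0.32)) = 32.197 GPa = 3.2197e+10 Pa
Step 2: E_line = G*b^2/2
b = 0.3 nm = 3e-10 m
E_line = 0.5 * 3.2197e+10 * (3e-10)^2 = 1.449e-09 J/m


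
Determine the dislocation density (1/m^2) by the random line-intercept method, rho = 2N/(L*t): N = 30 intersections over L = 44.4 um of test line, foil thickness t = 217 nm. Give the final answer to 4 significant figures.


rho = 2N / (L * t)
L = 44.4 um = 4.44e-05 m, t = 217 nm = 2.17e-07 m
rho = 2 * 30 / (4.44e-05 * 2.17e-07)
rho = 6.227e+12 1/m^2


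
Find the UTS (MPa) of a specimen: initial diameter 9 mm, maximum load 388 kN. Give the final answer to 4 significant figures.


A0 = pi*(d/2)^2 = pi*(9/2)^2 = 63.6173 mm^2
UTS = F_max / A0 = 388*1000 / 63.6173
UTS = 6099 MPa


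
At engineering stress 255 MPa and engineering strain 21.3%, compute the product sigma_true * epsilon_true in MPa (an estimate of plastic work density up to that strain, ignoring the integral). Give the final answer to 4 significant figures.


sigma_true = sigma_eng * (1 + epsilon_eng)
sigma_true = 255 * (1 + 0.213) = 309.315 MPa
epsilon_true = ln(1 + epsilon_eng)
epsilon_true = ln(1 + 0.213) = 0.193097
sigma_true * epsilon_true = 309.315 * 0.193097 = 59.73 MPa


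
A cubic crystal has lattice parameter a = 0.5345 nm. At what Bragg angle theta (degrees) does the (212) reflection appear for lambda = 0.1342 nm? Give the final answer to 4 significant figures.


d = a / sqrt(h^2+k^2+l^2)
d = 0.5345 / sqrt(9) = 0.178167 nm
lambda = 2*d*sin(theta)  =>  sin(theta) = lambda / (2*d)
sin(theta) = 0.1342 / (2 * 0.178167) = 0.376614
theta = 22.12 deg


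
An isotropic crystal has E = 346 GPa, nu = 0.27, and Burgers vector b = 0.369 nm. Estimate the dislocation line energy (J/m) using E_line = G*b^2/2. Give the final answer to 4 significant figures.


Step 1: G = E / (2*(1+nu))
G = 346 / (2*(1+0.27)) = 136.22 GPa = 1.3622e+11 Pa
Step 2: E_line = G*b^2/2
b = 0.369 nm = 3.69e-10 m
E_line = 0.5 * 1.3622e+11 * (3.69e-10)^2 = 9.274e-09 J/m


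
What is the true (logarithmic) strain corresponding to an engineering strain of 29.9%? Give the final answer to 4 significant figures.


epsilon_true = ln(1 + epsilon_eng)
epsilon_true = ln(1 + 0.299)
epsilon_true = 0.2616


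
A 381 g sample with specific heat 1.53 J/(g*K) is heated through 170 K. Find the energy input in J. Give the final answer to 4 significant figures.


Q = m * cp * dT
Q = 381 * 1.53 * 170
Q = 99100 J


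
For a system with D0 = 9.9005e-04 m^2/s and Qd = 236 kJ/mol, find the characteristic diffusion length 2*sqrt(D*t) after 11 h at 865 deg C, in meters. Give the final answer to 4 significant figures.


Step 1: D = D0 * exp(-Qd/(R*T))
T = 1138.15 K
D = 9.9005e-04 * exp(-236e3 / (8.314 * 1138.15)) = 1.45949e-14 m^2/s
Step 2: L = 2*sqrt(D*t)
t = 11 h = 39600 s
L = 2*sqrt(1.45949e-14 * 39600) = 4.808e-05 m


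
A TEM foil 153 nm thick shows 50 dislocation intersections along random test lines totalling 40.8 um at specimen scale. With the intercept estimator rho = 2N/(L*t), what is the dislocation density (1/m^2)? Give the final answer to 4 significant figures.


rho = 2N / (L * t)
L = 40.8 um = 4.08e-05 m, t = 153 nm = 1.53e-07 m
rho = 2 * 50 / (4.08e-05 * 1.53e-07)
rho = 1.602e+13 1/m^2


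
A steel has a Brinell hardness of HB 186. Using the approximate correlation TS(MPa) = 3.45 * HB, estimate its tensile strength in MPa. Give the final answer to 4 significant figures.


TS (MPa) = 3.45 * HB
TS = 3.45 * 186
TS = 641.7 MPa


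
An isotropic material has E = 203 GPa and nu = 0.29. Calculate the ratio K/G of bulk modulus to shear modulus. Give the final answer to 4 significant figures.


G = E / (2*(1+nu))
G = 203 / (2*(1+0.29)) = 78.6822 GPa
K = E / (3*(1-2*nu))
K = 203 / (3*(1-2*0.29)) = 161.111 GPa
K/G = 161.111 / 78.6822 = 2.048


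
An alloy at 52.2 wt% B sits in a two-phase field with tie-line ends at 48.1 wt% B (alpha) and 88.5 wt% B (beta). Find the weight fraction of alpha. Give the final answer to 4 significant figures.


f_alpha = (C_beta - C0) / (C_beta - C_alpha)
f_alpha = (88.5 - 52.2) / (88.5 - 48.1)
f_alpha = 0.8985


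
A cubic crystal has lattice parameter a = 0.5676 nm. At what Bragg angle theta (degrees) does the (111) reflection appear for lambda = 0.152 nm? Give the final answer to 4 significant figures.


d = a / sqrt(h^2+k^2+l^2)
d = 0.5676 / sqrt(3) = 0.327704 nm
lambda = 2*d*sin(theta)  =>  sin(theta) = lambda / (2*d)
sin(theta) = 0.152 / (2 * 0.327704) = 0.231917
theta = 13.41 deg


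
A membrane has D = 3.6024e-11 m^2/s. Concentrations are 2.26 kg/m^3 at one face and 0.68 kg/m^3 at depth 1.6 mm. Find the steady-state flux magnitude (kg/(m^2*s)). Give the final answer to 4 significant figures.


J = -D * (dC/dx) = D * (C1 - C2) / dx
J = 3.6024e-11 * (2.26 - 0.68) / 1.6e-03
J = 3.557e-08 kg/(m^2*s)


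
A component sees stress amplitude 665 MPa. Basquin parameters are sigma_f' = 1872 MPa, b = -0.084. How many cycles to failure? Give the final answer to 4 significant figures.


sigma_a = sigma_f' * (2*Nf)^b
2*Nf = (sigma_a / sigma_f')^(1/b)
2*Nf = (665 / 1872)^(1/-0.084)
2*Nf = 224389
Nf = 112200 cycles


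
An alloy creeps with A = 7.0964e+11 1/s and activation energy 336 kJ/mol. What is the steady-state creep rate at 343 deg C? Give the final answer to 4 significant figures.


rate = A * exp(-Q / (R*T))
T = 343 + 273.15 = 616.15 K
rate = 7.0964e+11 * exp(-336e3 / (8.314 * 616.15))
rate = 2.319e-17 1/s


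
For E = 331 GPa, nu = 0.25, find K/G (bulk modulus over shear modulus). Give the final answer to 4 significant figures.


G = E / (2*(1+nu))
G = 331 / (2*(1+0.25)) = 132.4 GPa
K = E / (3*(1-2*nu))
K = 331 / (3*(1-2*0.25)) = 220.667 GPa
K/G = 220.667 / 132.4 = 1.667


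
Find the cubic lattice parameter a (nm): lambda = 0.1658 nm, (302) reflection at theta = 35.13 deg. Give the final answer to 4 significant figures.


d = lambda / (2*sin(theta))
d = 0.1658 / (2*sin(35.13 deg))
d = 0.144065 nm
a = d * sqrt(h^2+k^2+l^2) = 0.144065 * sqrt(13)
a = 0.5194 nm


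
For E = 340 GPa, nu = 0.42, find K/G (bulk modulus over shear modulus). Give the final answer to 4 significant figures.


G = E / (2*(1+nu))
G = 340 / (2*(1+0.42)) = 119.718 GPa
K = E / (3*(1-2*nu))
K = 340 / (3*(1-2*0.42)) = 708.333 GPa
K/G = 708.333 / 119.718 = 5.917


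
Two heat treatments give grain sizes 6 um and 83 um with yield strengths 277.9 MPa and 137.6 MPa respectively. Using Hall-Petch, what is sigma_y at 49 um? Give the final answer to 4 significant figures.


sigma_y = sigma0 + k / sqrt(d)
1/sqrt(d1) = 1/sqrt(6e-06) = 408.248;  1/sqrt(d2) = 109.764
k = (sigma1 - sigma2) / (1/sqrt(d1) - 1/sqrt(d2)) = (277.9 - 137.6) / (408.248 - 109.764) = 0.470042 MPa*m^0.5
sigma0 = sigma1 - k/sqrt(d1) = 277.9 - 0.470042*408.248 = 86.0062 MPa
sigma_y(d3) = 86.0062 + 0.470042 / sqrt(4.9e-05) = 153.2 MPa


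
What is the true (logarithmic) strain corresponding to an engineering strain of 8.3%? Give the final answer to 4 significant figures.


epsilon_true = ln(1 + epsilon_eng)
epsilon_true = ln(1 + 0.083)
epsilon_true = 0.07973


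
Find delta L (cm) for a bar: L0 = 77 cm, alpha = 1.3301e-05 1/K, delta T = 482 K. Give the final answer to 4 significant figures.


dL = L0 * alpha * dT
dL = 77 * 1.3301e-05 * 482
dL = 0.4937 cm


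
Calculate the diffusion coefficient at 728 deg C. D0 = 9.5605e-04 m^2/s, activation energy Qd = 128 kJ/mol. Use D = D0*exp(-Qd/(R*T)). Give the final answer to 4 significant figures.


D = D0 * exp(-Qd / (R*T))
T = 1001.15 K
D = 9.5605e-04 * exp(-128e3 / (8.314 * 1001.15))
D = 2.004e-10 m^2/s


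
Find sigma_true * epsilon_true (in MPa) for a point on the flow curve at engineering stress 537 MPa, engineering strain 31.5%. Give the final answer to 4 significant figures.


sigma_true = sigma_eng * (1 + epsilon_eng)
sigma_true = 537 * (1 + 0.315) = 706.155 MPa
epsilon_true = ln(1 + epsilon_eng)
epsilon_true = ln(1 + 0.315) = 0.273837
sigma_true * epsilon_true = 706.155 * 0.273837 = 193.4 MPa


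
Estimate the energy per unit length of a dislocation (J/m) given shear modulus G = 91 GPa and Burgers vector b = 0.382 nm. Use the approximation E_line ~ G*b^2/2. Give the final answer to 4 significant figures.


E = G*b^2/2
b = 0.382 nm = 3.82e-10 m
G = 91 GPa = 9.1e+10 Pa
E = 0.5 * 9.1e+10 * (3.82e-10)^2
E = 6.64e-09 J/m


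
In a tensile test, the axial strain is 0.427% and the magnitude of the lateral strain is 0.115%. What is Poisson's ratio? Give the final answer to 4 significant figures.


nu = -epsilon_lat / epsilon_axial
Lateral strain is contraction (negative), so using magnitudes:
nu = 0.115 / 0.427
nu = 0.2693


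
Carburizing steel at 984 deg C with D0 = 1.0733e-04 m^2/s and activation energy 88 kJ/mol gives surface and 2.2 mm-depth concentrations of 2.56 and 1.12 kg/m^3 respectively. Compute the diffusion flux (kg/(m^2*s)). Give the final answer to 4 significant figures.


Step 1: D = D0 * exp(-Qd/(R*T))
T = 984 + 273.15 = 1257.15 K
D = 1.0733e-04 * exp(-88e3 / (8.314 * 1257.15)) = 2.36693e-08 m^2/s
Step 2: J = D * (C1 - C2) / dx
J = 2.36693e-08 * (2.56 - 1.12) / 2.2e-03
J = 1.549e-05 kg/(m^2*s)


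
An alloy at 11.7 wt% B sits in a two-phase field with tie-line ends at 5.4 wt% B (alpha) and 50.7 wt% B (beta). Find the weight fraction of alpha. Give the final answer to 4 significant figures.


f_alpha = (C_beta - C0) / (C_beta - C_alpha)
f_alpha = (50.7 - 11.7) / (50.7 - 5.4)
f_alpha = 0.8609


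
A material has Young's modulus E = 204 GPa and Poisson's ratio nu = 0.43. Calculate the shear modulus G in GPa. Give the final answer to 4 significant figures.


G = E / (2*(1+nu))
G = 204 / (2*(1+0.43))
G = 71.33 GPa


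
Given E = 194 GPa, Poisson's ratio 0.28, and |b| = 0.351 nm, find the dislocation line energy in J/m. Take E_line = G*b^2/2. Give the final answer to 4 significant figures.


Step 1: G = E / (2*(1+nu))
G = 194 / (2*(1+0.28)) = 75.7813 GPa = 7.57813e+10 Pa
Step 2: E_line = G*b^2/2
b = 0.351 nm = 3.51e-10 m
E_line = 0.5 * 7.57813e+10 * (3.51e-10)^2 = 4.668e-09 J/m


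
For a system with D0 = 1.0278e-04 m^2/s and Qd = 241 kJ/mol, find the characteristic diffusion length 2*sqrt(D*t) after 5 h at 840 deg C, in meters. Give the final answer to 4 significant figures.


Step 1: D = D0 * exp(-Qd/(R*T))
T = 1113.15 K
D = 1.0278e-04 * exp(-241e3 / (8.314 * 1113.15)) = 5.04149e-16 m^2/s
Step 2: L = 2*sqrt(D*t)
t = 5 h = 18000 s
L = 2*sqrt(5.04149e-16 * 18000) = 6.025e-06 m


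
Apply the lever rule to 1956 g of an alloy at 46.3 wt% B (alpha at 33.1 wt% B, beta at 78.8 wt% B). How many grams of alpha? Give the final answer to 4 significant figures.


f_alpha = (C_beta - C0) / (C_beta - C_alpha)
f_alpha = (78.8 - 46.3) / (78.8 - 33.1) = 0.71116
m_alpha = f_alpha * m_total = 0.71116 * 1956 = 1391 g


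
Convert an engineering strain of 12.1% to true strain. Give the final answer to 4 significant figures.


epsilon_true = ln(1 + epsilon_eng)
epsilon_true = ln(1 + 0.121)
epsilon_true = 0.1142


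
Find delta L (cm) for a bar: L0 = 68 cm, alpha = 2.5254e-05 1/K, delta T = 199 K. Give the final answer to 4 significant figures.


dL = L0 * alpha * dT
dL = 68 * 2.5254e-05 * 199
dL = 0.3417 cm


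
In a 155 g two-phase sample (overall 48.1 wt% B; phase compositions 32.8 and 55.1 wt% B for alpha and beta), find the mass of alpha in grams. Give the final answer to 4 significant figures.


f_alpha = (C_beta - C0) / (C_beta - C_alpha)
f_alpha = (55.1 - 48.1) / (55.1 - 32.8) = 0.313901
m_alpha = f_alpha * m_total = 0.313901 * 155 = 48.65 g


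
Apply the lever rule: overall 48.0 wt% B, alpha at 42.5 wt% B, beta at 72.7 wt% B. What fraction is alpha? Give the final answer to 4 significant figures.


f_alpha = (C_beta - C0) / (C_beta - C_alpha)
f_alpha = (72.7 - 48.0) / (72.7 - 42.5)
f_alpha = 0.8179


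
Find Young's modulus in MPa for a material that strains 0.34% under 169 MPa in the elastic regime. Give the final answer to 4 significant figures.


E = sigma / epsilon
epsilon = 0.34% = 3.4e-03
E = 169 / 3.4e-03
E = 49710 MPa


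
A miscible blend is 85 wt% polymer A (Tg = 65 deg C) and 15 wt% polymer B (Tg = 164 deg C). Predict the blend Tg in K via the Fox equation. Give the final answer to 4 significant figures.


1/Tg = w1/Tg1 + w2/Tg2 (in Kelvin)
Tg1 = 338.15 K, Tg2 = 437.15 K
1/Tg = 0.85/338.15 + 0.15/437.15
Tg = 350 K


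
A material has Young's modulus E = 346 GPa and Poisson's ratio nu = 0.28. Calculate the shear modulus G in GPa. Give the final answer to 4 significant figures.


G = E / (2*(1+nu))
G = 346 / (2*(1+0.28))
G = 135.2 GPa


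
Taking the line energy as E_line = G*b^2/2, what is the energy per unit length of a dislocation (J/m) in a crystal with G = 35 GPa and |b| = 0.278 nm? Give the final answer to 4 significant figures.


E = G*b^2/2
b = 0.278 nm = 2.78e-10 m
G = 35 GPa = 3.5e+10 Pa
E = 0.5 * 3.5e+10 * (2.78e-10)^2
E = 1.352e-09 J/m


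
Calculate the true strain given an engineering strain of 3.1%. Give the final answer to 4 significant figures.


epsilon_true = ln(1 + epsilon_eng)
epsilon_true = ln(1 + 0.031)
epsilon_true = 0.03053


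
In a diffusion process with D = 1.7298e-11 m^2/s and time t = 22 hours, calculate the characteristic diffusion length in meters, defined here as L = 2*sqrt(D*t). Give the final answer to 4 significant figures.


t = 22 hr = 79200 s
Diffusion length = 2*sqrt(D*t)
= 2*sqrt(1.7298e-11 * 79200)
= 2.341e-03 m


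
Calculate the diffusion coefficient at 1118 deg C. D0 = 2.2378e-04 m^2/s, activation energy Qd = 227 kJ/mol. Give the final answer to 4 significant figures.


D = D0 * exp(-Qd / (R*T))
T = 1391.15 K
D = 2.2378e-04 * exp(-227e3 / (8.314 * 1391.15))
D = 6.701e-13 m^2/s


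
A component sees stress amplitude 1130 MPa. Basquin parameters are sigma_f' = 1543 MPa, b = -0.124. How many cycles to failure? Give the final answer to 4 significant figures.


sigma_a = sigma_f' * (2*Nf)^b
2*Nf = (sigma_a / sigma_f')^(1/b)
2*Nf = (1130 / 1543)^(1/-0.124)
2*Nf = 12.3318
Nf = 6.166 cycles


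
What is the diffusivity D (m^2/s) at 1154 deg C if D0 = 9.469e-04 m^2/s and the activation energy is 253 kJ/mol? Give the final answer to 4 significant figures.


D = D0 * exp(-Qd / (R*T))
T = 1427.15 K
D = 9.469e-04 * exp(-253e3 / (8.314 * 1427.15))
D = 5.2e-13 m^2/s


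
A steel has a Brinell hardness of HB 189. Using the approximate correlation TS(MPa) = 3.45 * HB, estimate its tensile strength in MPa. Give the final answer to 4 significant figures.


TS (MPa) = 3.45 * HB
TS = 3.45 * 189
TS = 652.1 MPa


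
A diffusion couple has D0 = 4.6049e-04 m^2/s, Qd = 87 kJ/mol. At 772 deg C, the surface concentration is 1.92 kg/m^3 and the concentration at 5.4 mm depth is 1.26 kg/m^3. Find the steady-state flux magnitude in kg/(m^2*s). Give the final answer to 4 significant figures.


Step 1: D = D0 * exp(-Qd/(R*T))
T = 772 + 273.15 = 1045.15 K
D = 4.6049e-04 * exp(-87e3 / (8.314 * 1045.15)) = 2.06522e-08 m^2/s
Step 2: J = D * (C1 - C2) / dx
J = 2.06522e-08 * (1.92 - 1.26) / 5.4e-03
J = 2.524e-06 kg/(m^2*s)


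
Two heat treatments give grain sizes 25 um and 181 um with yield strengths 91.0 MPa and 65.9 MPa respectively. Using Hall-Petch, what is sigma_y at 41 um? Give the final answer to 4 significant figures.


sigma_y = sigma0 + k / sqrt(d)
1/sqrt(d1) = 1/sqrt(2.5e-05) = 200;  1/sqrt(d2) = 74.3294
k = (sigma1 - sigma2) / (1/sqrt(d1) - 1/sqrt(d2)) = (91.0 - 65.9) / (200 - 74.3294) = 0.199729 MPa*m^0.5
sigma0 = sigma1 - k/sqrt(d1) = 91.0 - 0.199729*200 = 51.0543 MPa
sigma_y(d3) = 51.0543 + 0.199729 / sqrt(4.1e-05) = 82.25 MPa


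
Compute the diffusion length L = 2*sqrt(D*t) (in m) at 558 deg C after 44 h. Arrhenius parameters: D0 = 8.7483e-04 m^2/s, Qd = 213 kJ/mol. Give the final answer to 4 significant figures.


Step 1: D = D0 * exp(-Qd/(R*T))
T = 831.15 K
D = 8.7483e-04 * exp(-213e3 / (8.314 * 831.15)) = 3.59083e-17 m^2/s
Step 2: L = 2*sqrt(D*t)
t = 44 h = 158400 s
L = 2*sqrt(3.59083e-17 * 158400) = 4.77e-06 m


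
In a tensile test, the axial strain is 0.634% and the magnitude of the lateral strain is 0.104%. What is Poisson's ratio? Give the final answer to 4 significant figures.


nu = -epsilon_lat / epsilon_axial
Lateral strain is contraction (negative), so using magnitudes:
nu = 0.104 / 0.634
nu = 0.164


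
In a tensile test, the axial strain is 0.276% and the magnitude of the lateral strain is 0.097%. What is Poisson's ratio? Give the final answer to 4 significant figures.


nu = -epsilon_lat / epsilon_axial
Lateral strain is contraction (negative), so using magnitudes:
nu = 0.097 / 0.276
nu = 0.3514


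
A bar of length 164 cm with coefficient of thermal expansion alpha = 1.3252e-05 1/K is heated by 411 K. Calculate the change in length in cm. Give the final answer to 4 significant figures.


dL = L0 * alpha * dT
dL = 164 * 1.3252e-05 * 411
dL = 0.8932 cm


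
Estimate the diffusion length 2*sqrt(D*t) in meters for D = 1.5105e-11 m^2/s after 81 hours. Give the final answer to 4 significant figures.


t = 81 hr = 291600 s
Diffusion length = 2*sqrt(D*t)
= 2*sqrt(1.5105e-11 * 291600)
= 4.197e-03 m


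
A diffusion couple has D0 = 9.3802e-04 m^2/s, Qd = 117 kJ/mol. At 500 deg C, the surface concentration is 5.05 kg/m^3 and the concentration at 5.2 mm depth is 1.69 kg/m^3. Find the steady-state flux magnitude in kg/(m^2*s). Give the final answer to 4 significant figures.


Step 1: D = D0 * exp(-Qd/(R*T))
T = 500 + 273.15 = 773.15 K
D = 9.3802e-04 * exp(-117e3 / (8.314 * 773.15)) = 1.16765e-11 m^2/s
Step 2: J = D * (C1 - C2) / dx
J = 1.16765e-11 * (5.05 - 1.69) / 5.2e-03
J = 7.545e-09 kg/(m^2*s)


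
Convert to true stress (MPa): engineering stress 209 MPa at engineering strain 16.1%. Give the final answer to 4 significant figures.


sigma_true = sigma_eng * (1 + epsilon_eng)
sigma_true = 209 * (1 + 0.161)
sigma_true = 242.6 MPa


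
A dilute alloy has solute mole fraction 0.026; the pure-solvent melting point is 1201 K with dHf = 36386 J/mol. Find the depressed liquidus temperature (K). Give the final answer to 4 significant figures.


dT = R*Tm^2*x / dHf
dT = 8.314 * 1201^2 * 0.026 / 36386
dT = 8.5691 K
T_new = 1201 - 8.5691 = 1192 K
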